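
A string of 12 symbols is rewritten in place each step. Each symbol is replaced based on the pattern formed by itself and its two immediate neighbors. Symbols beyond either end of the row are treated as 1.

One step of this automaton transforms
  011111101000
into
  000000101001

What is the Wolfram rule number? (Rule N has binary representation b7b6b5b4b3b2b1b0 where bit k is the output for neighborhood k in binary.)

70

position 2: 111 → 0  (bit 7 = 0)
position 6: 110 → 1  (bit 6 = 1)
position 0: 101 → 0  (bit 5 = 0)
position 9: 100 → 0  (bit 4 = 0)
position 1: 011 → 0  (bit 3 = 0)
position 8: 010 → 1  (bit 2 = 1)
position 11: 001 → 1  (bit 1 = 1)
position 10: 000 → 0  (bit 0 = 0)
bits b7..b0 = 01000110 = 70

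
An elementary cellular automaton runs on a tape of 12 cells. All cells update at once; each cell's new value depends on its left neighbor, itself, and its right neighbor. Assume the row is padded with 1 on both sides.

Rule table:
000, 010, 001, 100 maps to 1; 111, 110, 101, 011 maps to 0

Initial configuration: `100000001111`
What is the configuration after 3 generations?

011111110000
000000001111
111111110000

111111110000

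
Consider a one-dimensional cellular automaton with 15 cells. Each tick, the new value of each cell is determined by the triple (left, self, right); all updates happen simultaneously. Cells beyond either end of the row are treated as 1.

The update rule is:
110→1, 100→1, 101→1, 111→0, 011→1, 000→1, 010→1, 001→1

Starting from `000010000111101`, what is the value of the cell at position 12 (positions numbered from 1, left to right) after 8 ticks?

111111111100111
000000000111100
111111111100111  (repeats tick 1; period 2)
tick 8: 000000000111100
position 12 holds 1

1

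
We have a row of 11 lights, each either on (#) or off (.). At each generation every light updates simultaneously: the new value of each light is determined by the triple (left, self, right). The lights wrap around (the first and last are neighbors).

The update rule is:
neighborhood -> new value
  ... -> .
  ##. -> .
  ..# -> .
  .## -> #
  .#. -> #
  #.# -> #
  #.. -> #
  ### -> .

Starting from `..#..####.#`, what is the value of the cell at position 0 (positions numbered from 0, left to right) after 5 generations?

#.##.#...##
.##.###..#.
.#.##..#.##
####.#.###.
#...####..#
position 0 holds #

#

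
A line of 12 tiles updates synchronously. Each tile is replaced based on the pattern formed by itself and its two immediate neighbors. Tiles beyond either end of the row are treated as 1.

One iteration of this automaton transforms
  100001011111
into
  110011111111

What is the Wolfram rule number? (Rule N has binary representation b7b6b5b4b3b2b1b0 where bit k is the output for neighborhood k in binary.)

254

position 8: 111 → 1  (bit 7 = 1)
position 0: 110 → 1  (bit 6 = 1)
position 6: 101 → 1  (bit 5 = 1)
position 1: 100 → 1  (bit 4 = 1)
position 7: 011 → 1  (bit 3 = 1)
position 5: 010 → 1  (bit 2 = 1)
position 4: 001 → 1  (bit 1 = 1)
position 2: 000 → 0  (bit 0 = 0)
bits b7..b0 = 11111110 = 254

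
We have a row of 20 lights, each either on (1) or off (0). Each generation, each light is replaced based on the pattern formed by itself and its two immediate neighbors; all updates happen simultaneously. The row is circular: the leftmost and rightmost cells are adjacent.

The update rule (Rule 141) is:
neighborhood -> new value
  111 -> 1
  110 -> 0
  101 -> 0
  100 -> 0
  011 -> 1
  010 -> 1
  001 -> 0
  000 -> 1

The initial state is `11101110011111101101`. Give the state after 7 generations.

00101001010010101001

11001100011111001001
10001001011110001001
00101001011100101001
00101001011000101001
00101001010010101001
00101001010010101001  (fixed point — unchanged through generation 7)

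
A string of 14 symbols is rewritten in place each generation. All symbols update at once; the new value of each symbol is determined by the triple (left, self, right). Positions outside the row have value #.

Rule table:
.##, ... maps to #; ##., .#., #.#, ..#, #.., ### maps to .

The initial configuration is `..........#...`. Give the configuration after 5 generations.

.....####...#.

.########...#.
.#........#...
...######...#.
.#.#......#...
.....####...#.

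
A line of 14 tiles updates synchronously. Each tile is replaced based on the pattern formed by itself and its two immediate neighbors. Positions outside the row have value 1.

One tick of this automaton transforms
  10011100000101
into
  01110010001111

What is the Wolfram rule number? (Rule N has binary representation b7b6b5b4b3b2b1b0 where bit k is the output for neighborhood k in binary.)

62

position 4: 111 → 0  (bit 7 = 0)
position 0: 110 → 0  (bit 6 = 0)
position 12: 101 → 1  (bit 5 = 1)
position 1: 100 → 1  (bit 4 = 1)
position 3: 011 → 1  (bit 3 = 1)
position 11: 010 → 1  (bit 2 = 1)
position 2: 001 → 1  (bit 1 = 1)
position 7: 000 → 0  (bit 0 = 0)
bits b7..b0 = 00111110 = 62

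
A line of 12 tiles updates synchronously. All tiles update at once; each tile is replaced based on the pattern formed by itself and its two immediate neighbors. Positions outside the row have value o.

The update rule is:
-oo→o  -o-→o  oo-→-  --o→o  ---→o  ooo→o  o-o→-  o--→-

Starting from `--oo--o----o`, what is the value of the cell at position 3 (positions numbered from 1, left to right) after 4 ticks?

-

-oo--oo-oooo
-o--oo--oooo
-o-oo--ooooo
-o-o--oooooo
position 3 holds -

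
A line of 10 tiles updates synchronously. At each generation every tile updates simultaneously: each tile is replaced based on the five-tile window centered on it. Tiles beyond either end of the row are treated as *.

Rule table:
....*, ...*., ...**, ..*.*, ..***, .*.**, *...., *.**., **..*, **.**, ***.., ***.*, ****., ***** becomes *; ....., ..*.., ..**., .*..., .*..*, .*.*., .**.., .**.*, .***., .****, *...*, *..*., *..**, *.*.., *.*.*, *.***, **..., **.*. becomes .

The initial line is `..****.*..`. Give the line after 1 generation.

*.*.**....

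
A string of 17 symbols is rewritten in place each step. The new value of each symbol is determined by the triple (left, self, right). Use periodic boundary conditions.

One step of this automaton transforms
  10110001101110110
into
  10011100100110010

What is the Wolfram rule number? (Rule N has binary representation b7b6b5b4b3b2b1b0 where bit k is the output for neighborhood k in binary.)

213

position 11: 111 → 1  (bit 7 = 1)
position 3: 110 → 1  (bit 6 = 1)
position 1: 101 → 0  (bit 5 = 0)
position 4: 100 → 1  (bit 4 = 1)
position 2: 011 → 0  (bit 3 = 0)
position 0: 010 → 1  (bit 2 = 1)
position 6: 001 → 0  (bit 1 = 0)
position 5: 000 → 1  (bit 0 = 1)
bits b7..b0 = 11010101 = 213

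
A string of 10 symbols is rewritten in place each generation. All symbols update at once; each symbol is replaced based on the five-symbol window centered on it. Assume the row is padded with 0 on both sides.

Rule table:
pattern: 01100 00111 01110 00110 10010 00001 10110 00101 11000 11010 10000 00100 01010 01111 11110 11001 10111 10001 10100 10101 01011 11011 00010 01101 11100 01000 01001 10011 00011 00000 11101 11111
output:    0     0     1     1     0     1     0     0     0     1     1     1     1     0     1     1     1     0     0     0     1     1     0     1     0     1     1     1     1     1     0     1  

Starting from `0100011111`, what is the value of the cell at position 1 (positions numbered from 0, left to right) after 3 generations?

generation 1: 0110100110
generation 2: 1111011100
generation 3: 0010111001
position 1 holds 0

0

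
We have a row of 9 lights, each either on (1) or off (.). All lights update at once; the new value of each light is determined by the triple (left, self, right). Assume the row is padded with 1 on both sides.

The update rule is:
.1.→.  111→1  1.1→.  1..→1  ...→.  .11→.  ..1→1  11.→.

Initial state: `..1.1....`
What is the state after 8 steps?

step 1: 11...1..1
step 2: 1.1.1.11.
step 3: .........
step 4: 1.......1
step 5: .1.....1.
step 6: ..1...1..
step 7: 11.1.1.11
step 8: 1.......1

1.......1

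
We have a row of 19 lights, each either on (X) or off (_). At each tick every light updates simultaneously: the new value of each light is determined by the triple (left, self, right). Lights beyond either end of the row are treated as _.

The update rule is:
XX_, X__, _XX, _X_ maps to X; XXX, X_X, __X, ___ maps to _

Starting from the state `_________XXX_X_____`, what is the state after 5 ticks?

_________X_X_XX____
_________X_X_XXX___
_________X_X_X_XX__
_________X_X_X_XXX_
_________X_X_X_X_XX

_________X_X_X_X_XX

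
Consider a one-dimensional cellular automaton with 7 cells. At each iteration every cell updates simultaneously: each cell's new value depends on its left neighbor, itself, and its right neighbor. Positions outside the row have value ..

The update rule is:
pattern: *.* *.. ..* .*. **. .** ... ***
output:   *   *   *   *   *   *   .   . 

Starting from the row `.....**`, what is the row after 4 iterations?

.**...*

....***
...**.*
..*****
.**...*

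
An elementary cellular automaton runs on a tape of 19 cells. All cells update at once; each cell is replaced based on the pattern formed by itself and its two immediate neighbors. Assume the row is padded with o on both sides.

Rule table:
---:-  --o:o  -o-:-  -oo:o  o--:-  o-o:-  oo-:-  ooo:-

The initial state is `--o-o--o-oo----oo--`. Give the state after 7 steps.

step 1: -o----o--o----oo--o
step 2: -----o--o----oo--oo
step 3: ----o--o----oo--oo-
step 4: ---o--o----oo--oo--
step 5: --o--o----oo--oo--o
step 6: -o--o----oo--oo--oo
step 7: ---o----oo--oo--oo-

---o----oo--oo--oo-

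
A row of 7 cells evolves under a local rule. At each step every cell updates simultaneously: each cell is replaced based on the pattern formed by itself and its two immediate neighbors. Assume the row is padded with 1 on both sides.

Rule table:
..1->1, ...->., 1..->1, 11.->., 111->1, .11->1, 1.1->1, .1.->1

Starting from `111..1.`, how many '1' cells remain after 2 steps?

6

11.1111
1.11111
count of 1: 6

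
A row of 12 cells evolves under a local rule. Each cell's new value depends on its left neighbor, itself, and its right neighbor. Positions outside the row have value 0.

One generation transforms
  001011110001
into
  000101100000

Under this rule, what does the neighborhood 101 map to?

1

At position 3 the neighborhood is 101; the next row has 1 there.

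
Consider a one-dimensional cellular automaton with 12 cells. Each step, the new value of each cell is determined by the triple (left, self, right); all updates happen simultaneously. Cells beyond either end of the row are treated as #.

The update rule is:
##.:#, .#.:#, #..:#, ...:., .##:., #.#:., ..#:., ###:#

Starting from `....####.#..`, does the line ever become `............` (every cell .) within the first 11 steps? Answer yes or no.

no

step 1: #....###.##.
step 2: ##....##..#.
step 3: ###....##.#.
step 4: ####....#.#.
step 5: #####...#.#.
step 6: ######..#.#.
step 7: #######.#.#.
step 8: #######.#.#.  (fixed point — unchanged through step 11)
step 11 is #######.#.#., still not uniform .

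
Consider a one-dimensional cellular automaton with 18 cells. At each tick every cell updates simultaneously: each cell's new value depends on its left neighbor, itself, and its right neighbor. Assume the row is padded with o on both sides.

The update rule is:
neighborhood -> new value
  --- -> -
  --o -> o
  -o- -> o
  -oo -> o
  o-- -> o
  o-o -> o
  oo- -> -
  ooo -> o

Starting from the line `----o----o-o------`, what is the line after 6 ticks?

o-oooooo-ooooooooo

o--ooo--ooooo----o
-oooo-oooooo-o--oo
oooo-oooooo-oooooo
ooo-oooooo-ooooooo
oo-oooooo-oooooooo
o-oooooo-ooooooooo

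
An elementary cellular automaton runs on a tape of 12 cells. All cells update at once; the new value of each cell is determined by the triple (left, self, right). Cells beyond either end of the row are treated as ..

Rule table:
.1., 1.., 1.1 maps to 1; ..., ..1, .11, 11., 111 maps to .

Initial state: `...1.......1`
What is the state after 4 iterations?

.......1...1

iteration 1: ...11......1
iteration 2: .....1.....1
iteration 3: .....11....1
iteration 4: .......1...1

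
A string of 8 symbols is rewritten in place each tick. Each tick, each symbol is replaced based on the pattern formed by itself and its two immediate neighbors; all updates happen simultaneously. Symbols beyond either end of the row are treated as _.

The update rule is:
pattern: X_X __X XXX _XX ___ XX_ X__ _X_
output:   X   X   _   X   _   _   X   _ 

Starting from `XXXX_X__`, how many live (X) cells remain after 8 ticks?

X___X_X_
_X_X_X_X
X_X_X_X_
_X_X_X_X  (repeats tick 2; period 2)
tick 8: _X_X_X_X
count of X: 4

4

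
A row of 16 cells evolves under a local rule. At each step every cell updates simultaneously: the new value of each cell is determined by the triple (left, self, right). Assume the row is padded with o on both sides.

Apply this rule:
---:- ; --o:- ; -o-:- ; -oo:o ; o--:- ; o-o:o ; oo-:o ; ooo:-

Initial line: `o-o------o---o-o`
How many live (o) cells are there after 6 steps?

oo------------oo
-o------------o-
o--------------o
o--------------o  (fixed point — unchanged through step 6)
count of o: 2

2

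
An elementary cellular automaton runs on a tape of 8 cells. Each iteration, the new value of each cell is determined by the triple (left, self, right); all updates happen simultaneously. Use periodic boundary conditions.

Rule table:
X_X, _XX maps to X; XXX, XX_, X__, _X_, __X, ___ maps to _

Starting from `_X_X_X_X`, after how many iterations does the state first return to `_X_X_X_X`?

iteration 1: X_X_X_X_
iteration 2: _X_X_X_X

2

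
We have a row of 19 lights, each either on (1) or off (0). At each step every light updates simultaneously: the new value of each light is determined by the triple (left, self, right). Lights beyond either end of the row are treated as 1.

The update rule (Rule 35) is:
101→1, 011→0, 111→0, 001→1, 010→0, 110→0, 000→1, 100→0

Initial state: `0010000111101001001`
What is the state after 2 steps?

1001000011100100101

0100111000010010010
1001000011100100101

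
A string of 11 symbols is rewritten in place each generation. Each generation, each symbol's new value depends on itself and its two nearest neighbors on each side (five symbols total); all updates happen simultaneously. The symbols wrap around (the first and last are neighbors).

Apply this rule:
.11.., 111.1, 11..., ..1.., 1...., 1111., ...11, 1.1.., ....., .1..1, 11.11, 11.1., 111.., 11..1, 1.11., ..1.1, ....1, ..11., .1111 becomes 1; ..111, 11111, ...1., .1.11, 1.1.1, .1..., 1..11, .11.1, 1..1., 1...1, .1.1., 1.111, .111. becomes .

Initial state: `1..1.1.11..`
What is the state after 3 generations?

11111.11...

generation 1: 11.1...111.
generation 2: 1.11..1..11
generation 3: 11111.11...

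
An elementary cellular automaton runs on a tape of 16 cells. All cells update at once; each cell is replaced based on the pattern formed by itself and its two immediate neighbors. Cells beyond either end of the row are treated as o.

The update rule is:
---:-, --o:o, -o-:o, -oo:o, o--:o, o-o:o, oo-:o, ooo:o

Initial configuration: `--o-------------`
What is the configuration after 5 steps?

oooo-----------o
ooooo---------oo
oooooo-------ooo
ooooooo-----oooo
oooooooo---ooooo

oooooooo---ooooo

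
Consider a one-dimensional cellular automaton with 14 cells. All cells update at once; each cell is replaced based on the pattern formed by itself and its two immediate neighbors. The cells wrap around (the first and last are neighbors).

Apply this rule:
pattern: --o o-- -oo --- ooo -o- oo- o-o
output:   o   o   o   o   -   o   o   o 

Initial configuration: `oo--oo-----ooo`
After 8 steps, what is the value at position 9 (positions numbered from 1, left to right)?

-ooooooooooo--
oo---------ooo
-ooooooooooo--  (repeats step 1; period 2)
step 8: oo---------ooo
position 9 holds -

-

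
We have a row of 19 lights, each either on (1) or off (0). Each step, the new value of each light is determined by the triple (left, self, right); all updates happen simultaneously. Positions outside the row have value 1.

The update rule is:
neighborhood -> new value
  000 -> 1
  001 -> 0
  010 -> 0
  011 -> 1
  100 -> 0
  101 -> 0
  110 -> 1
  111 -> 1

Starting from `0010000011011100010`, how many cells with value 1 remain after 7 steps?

0000111011011101000
0110111011011100010
0110111011011101000
0110111011011100010  (repeats step 2; period 2)
step 7: 0110111011011101000
count of 1: 11

11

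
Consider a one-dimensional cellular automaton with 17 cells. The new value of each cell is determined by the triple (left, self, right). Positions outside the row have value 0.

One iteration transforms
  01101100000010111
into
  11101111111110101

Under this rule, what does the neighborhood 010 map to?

1

At position 12 the neighborhood is 010; the next row has 1 there.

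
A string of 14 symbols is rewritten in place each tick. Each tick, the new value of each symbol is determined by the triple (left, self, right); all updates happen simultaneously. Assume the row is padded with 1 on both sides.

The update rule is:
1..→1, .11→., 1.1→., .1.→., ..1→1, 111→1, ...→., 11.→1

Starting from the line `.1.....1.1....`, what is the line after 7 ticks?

111111..1.1.1.

..1...1...1..1
11.1.1.1.1.11.
11..........1.
111........1..
1111......1.11
11111....1...1
111111..1.1.1.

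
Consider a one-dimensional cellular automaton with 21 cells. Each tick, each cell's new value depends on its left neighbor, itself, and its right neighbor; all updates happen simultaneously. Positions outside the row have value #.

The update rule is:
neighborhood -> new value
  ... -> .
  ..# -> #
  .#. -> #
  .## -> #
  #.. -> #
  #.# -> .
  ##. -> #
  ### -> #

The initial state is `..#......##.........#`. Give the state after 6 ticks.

tick 1: ####....####.......##
tick 2: #####..######.....###
tick 3: ##############...####
tick 4: ###############.#####
tick 5: ###############.#####  (fixed point — unchanged through tick 6)

###############.#####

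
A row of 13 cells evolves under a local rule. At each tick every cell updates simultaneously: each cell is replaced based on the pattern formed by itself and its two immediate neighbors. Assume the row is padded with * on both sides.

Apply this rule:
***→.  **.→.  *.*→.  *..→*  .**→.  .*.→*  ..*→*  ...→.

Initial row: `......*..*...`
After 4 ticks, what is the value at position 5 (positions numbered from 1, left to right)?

*....******.*
.*..*........
.*****......*
......*....*.
position 5 holds .

.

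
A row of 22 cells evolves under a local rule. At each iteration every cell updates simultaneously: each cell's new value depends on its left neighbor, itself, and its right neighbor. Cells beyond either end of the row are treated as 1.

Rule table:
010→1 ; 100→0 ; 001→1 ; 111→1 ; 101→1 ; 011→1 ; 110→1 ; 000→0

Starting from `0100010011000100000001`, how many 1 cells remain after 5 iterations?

20

iteration 1: 1100110111001100000011
iteration 2: 1101111111011100000111
iteration 3: 1111111111111100001111
iteration 4: 1111111111111100011111
iteration 5: 1111111111111100111111
count of 1: 20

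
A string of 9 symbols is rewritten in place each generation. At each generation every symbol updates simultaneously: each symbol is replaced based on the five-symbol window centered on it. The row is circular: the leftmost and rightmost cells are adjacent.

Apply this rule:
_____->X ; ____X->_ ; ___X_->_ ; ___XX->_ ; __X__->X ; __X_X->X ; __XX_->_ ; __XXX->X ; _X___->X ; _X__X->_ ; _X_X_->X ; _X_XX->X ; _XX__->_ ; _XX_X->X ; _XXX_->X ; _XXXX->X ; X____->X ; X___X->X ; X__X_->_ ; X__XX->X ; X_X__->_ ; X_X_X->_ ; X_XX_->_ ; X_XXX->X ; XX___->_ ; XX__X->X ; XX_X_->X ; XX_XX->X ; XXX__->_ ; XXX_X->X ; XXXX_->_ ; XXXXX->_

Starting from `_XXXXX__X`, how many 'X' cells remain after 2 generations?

XXX___X_X
X___X_XXX
count of X: 5

5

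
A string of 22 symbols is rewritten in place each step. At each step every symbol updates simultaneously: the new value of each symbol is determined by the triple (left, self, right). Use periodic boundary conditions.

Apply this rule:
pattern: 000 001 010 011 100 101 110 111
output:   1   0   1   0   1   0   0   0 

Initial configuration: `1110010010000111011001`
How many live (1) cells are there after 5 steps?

8

0001011011110000000100
1101000000001111110111
0001111111100000000000
1100000000011111111111
0011111111000000000000
count of 1: 8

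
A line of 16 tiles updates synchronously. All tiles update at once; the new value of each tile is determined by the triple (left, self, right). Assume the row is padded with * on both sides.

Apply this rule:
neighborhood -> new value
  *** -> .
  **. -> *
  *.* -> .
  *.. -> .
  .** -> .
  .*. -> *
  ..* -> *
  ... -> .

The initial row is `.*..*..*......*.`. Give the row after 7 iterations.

.*.**.**.....**.
.*..*..*....*.*.
.*.**.**...**.*.
.*..*..*..*.*.*.
.*.**.**.**.*.*.
.*..*..*..*.*.*.  (repeats iteration 4; period 2)
iteration 7: .*.**.**.**.*.*.

.*.**.**.**.*.*.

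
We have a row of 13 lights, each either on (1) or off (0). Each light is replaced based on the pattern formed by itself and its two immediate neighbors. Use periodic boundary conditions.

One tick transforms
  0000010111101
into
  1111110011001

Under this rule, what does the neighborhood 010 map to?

At position 5 the neighborhood is 010; the next row has 1 there.

1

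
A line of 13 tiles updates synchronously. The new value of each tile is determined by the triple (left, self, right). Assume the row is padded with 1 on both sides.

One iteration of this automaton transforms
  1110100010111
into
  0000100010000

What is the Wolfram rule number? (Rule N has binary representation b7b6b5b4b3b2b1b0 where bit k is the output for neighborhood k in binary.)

position 0: 111 → 0  (bit 7 = 0)
position 2: 110 → 0  (bit 6 = 0)
position 3: 101 → 0  (bit 5 = 0)
position 5: 100 → 0  (bit 4 = 0)
position 10: 011 → 0  (bit 3 = 0)
position 4: 010 → 1  (bit 2 = 1)
position 7: 001 → 0  (bit 1 = 0)
position 6: 000 → 0  (bit 0 = 0)
bits b7..b0 = 00000100 = 4

4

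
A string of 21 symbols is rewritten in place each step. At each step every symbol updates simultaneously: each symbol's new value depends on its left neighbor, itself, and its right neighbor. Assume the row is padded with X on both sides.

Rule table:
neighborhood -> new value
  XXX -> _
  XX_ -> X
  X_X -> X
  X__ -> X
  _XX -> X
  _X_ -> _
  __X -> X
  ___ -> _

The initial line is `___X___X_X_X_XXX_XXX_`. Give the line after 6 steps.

step 1: X_X_X_X_X_X_XX_XXX_XX
step 2: XX_X_X_X_X_XXXXX_XXX_
step 3: _XX_X_X_X_XX___XXX_XX
step 4: XXXX_X_X_XXXX_XX_XXX_
step 5: ___XX_X_XX__XXXXXX_XX
step 6: X_XXXX_XXXXXX____XXX_

X_XXXX_XXXXXX____XXX_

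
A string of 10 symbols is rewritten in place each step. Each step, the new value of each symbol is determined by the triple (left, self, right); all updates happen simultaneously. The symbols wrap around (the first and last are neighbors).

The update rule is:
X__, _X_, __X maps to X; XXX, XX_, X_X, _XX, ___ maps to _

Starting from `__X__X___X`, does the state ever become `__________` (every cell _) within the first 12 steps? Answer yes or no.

yes

XXXXXXX_XX
__________
all cells are _ at step 2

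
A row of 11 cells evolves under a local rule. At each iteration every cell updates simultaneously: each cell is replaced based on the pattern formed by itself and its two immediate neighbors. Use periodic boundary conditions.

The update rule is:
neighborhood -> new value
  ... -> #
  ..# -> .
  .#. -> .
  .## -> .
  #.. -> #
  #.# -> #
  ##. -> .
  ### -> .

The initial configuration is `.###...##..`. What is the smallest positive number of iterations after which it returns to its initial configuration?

iteration 1: ....##...##
iteration 2: ###...##...
iteration 3: ...##...##.
iteration 4: ##...##...#
iteration 5: ..##...##..
iteration 6: #...##...##
iteration 7: .##...##...
iteration 8: ...##...###
iteration 9: ##...##....
iteration 10: ..##...###.
iteration 11: #...##....#
iteration 12: .##...###..
iteration 13: ...##....##
iteration 14: ##...###...
iteration 15: ..##....##.
iteration 16: #...###...#
iteration 17: .##....##..
iteration 18: ...###...##
iteration 19: ##....##...
iteration 20: ..###...##.
iteration 21: #....##...#
iteration 22: .###...##..

22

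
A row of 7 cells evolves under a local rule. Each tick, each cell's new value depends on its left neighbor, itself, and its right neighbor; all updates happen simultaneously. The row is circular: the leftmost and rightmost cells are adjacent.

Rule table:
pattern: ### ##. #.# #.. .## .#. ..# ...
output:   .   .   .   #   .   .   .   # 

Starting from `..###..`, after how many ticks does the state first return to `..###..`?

7

#....##
.###...
....###
###....
...###.
##....#
..###..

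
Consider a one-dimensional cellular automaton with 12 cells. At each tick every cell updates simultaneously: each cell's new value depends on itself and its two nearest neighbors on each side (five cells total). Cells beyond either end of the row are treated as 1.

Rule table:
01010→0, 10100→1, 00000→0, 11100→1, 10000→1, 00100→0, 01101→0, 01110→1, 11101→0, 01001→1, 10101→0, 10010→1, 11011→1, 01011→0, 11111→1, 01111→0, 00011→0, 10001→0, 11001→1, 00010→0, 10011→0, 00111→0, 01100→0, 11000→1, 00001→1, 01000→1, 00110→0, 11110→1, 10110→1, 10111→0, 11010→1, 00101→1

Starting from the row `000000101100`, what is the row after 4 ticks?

111111110010

110010101010
111110000000
111111100010
111111110010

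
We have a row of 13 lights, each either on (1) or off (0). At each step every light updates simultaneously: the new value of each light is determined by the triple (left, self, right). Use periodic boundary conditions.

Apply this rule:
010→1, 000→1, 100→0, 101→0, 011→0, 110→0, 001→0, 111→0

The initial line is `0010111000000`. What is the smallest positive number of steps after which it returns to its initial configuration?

2

1010000011111
0010111000000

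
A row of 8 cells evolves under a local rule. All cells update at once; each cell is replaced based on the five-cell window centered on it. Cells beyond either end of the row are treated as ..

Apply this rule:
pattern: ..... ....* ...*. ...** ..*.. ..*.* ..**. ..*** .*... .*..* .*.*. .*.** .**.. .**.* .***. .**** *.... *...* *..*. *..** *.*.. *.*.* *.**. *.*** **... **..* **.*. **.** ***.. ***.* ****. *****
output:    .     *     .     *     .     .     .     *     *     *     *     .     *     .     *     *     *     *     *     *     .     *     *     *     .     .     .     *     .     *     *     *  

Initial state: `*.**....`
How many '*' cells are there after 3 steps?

5

..**.*..
**....**
.*.***.*
count of *: 5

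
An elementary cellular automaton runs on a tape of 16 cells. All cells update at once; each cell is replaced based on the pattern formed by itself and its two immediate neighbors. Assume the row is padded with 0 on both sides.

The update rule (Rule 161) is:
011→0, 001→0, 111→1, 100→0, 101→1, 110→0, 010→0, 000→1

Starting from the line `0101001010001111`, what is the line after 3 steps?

step 1: 0010000100100110
step 2: 1000110000000000
step 3: 0010000111111111

0010000111111111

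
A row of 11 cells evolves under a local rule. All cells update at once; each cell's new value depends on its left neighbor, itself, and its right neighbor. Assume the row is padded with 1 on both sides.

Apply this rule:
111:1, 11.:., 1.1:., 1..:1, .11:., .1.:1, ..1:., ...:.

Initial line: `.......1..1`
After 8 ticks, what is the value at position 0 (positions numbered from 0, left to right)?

.

1......11..
.1.......1.
.11......1.
...1.....1.
1..11....1.
.1...1...1.
.11..11..1.
...1...1.1.
position 0 holds .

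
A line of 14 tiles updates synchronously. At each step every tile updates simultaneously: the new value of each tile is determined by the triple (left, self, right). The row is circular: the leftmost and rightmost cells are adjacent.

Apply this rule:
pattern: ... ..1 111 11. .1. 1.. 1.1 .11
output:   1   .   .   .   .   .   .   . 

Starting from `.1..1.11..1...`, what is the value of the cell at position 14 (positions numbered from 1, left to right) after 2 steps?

............11
.1111111111...
position 14 holds .

.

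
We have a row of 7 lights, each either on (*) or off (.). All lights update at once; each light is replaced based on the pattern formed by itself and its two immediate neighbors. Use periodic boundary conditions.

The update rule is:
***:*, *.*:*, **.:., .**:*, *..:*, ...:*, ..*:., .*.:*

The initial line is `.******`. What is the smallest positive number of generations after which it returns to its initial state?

7

******.
*****.*
****.**
***.***
**.****
*.*****
.******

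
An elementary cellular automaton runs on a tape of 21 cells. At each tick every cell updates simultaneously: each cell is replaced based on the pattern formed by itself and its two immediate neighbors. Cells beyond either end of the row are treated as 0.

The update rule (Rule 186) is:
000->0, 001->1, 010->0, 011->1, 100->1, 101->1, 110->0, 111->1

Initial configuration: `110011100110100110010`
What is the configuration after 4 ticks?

101111011101011101101
011110111010111011010
111101110101110110101
111011101011101101010

111011101011101101010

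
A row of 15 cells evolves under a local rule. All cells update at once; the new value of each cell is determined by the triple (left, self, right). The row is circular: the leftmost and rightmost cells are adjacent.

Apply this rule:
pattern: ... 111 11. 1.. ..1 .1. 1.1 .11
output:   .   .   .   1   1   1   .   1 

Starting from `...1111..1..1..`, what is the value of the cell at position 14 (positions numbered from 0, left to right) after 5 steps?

1

..11...1111111.
.11.1.11......1
.1..1.1.1....11
.1111.1.11..11.
11....1.1.111.1
position 14 holds 1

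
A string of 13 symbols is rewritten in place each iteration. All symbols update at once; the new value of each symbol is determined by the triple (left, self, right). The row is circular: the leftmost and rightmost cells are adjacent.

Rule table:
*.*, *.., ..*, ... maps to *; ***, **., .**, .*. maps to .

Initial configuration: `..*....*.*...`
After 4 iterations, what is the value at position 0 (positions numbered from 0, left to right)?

**.****.*.***
..*....*.*...  (repeats iteration 0; period 2)
iteration 4: ..*....*.*...
position 0 holds .

.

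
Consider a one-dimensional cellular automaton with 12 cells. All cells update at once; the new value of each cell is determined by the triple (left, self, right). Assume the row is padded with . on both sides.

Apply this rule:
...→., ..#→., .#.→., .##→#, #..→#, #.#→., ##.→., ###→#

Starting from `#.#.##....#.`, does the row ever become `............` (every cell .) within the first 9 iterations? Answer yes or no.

....#.#....#
.......#....
........#...
.........#..
..........#.
...........#
............
all cells are . at iteration 7

yes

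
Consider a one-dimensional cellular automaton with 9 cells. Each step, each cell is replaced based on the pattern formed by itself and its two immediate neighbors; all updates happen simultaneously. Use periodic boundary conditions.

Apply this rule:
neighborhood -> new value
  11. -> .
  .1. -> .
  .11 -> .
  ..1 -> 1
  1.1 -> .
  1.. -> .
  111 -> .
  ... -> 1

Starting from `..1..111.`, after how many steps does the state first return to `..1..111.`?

18

step 1: 11..1....
step 2: ...1..111
step 3: .11..1...
step 4: 1...1..11
step 5: ..11..1..
step 6: 11...1..1
step 7: ...11..1.
step 8: 111...1..
step 9: ....11..1
step 10: .111...1.
step 11: 1....11..
step 12: ..111...1
step 13: .1....11.
step 14: 1..111...
step 15: ..1....11
step 16: .1..111..
step 17: 1..1....1
step 18: ..1..111.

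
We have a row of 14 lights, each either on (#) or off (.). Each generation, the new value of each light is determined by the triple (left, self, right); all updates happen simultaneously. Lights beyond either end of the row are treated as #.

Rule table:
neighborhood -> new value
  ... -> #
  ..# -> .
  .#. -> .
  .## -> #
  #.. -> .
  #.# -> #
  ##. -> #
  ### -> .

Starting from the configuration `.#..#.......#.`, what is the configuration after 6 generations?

#.....#####..#
#.###.#...#..#
###.##..#....#
..####....##.#
..#..#.##.####
......#####...

......#####...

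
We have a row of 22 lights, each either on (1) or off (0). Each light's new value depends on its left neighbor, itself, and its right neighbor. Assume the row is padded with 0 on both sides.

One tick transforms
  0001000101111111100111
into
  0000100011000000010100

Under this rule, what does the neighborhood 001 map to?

At position 2 the neighborhood is 001; the next row has 0 there.

0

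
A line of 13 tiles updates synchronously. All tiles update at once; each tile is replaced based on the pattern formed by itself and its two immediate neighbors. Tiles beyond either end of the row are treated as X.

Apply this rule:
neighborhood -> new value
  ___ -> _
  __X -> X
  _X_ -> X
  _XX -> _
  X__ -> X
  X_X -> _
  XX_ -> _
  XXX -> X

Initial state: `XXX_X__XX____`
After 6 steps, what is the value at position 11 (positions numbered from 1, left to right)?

XX__XXX__X__X
X_XX_X_XXXXX_
_____X__XXX__
X___XXXX_X_XX
_X_X_XX__X__X
_X_X___XXXXX_
position 11 holds X

X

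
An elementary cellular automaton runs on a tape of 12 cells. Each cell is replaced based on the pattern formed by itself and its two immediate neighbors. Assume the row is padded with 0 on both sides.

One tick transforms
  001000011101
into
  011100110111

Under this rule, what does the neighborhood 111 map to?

0

At position 8 the neighborhood is 111; the next row has 0 there.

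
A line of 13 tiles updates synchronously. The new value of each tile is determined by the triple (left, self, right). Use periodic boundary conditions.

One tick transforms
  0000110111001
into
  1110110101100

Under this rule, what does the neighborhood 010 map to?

0

At position 12 the neighborhood is 010; the next row has 0 there.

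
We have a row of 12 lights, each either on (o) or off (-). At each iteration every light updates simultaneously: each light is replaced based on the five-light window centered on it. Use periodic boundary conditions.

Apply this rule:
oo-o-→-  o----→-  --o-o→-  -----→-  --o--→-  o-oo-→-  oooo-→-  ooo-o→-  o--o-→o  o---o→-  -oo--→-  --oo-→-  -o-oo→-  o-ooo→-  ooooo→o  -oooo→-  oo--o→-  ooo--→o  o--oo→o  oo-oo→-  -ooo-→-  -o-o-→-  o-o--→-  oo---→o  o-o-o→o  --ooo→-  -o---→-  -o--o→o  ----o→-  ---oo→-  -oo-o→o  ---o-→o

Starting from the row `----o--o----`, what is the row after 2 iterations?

---o-oo-----
--o----o----

--o----o----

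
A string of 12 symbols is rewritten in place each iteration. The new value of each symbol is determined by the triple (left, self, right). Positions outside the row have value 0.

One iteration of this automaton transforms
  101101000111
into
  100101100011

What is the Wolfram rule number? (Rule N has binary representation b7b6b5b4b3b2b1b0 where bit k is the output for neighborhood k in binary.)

position 10: 111 → 1  (bit 7 = 1)
position 3: 110 → 1  (bit 6 = 1)
position 1: 101 → 0  (bit 5 = 0)
position 6: 100 → 1  (bit 4 = 1)
position 2: 011 → 0  (bit 3 = 0)
position 0: 010 → 1  (bit 2 = 1)
position 8: 001 → 0  (bit 1 = 0)
position 7: 000 → 0  (bit 0 = 0)
bits b7..b0 = 11010100 = 212

212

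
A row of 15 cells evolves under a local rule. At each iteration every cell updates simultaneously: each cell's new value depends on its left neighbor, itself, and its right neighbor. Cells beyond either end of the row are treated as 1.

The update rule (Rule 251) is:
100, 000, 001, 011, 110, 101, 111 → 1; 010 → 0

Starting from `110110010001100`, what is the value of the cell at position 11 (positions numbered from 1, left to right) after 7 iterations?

1

111111101111111
111111111111111
111111111111111  (fixed point — unchanged through iteration 7)
position 11 holds 1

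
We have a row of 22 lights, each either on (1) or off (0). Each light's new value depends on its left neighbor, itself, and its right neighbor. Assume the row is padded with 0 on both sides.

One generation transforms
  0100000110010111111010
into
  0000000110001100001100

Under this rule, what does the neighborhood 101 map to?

At position 12 the neighborhood is 101; the next row has 1 there.

1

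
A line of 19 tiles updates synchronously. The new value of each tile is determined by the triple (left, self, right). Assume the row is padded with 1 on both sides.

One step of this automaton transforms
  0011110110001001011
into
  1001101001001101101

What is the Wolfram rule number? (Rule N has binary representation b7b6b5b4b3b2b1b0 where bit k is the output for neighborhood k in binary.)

180

position 3: 111 → 1  (bit 7 = 1)
position 5: 110 → 0  (bit 6 = 0)
position 6: 101 → 1  (bit 5 = 1)
position 0: 100 → 1  (bit 4 = 1)
position 2: 011 → 0  (bit 3 = 0)
position 12: 010 → 1  (bit 2 = 1)
position 1: 001 → 0  (bit 1 = 0)
position 10: 000 → 0  (bit 0 = 0)
bits b7..b0 = 10110100 = 180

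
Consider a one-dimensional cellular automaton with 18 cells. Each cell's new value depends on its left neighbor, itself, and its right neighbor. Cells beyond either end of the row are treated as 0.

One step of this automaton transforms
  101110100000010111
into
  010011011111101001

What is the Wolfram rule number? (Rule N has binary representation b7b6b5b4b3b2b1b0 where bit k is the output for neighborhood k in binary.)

position 3: 111 → 0  (bit 7 = 0)
position 4: 110 → 1  (bit 6 = 1)
position 1: 101 → 1  (bit 5 = 1)
position 7: 100 → 1  (bit 4 = 1)
position 2: 011 → 0  (bit 3 = 0)
position 0: 010 → 0  (bit 2 = 0)
position 12: 001 → 1  (bit 1 = 1)
position 8: 000 → 1  (bit 0 = 1)
bits b7..b0 = 01110011 = 115

115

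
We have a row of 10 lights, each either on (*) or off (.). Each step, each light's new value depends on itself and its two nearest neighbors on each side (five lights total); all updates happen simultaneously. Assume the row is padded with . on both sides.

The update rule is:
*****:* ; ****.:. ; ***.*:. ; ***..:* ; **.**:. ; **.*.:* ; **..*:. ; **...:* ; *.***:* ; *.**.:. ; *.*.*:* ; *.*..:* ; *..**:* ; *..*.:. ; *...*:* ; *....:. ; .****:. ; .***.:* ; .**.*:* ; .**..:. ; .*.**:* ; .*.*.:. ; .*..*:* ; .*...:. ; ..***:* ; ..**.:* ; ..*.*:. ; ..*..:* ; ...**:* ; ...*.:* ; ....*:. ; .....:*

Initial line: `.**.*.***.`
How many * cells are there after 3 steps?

6

step 1: **********
step 2: *.******.*
step 3: .**.**..**
count of *: 6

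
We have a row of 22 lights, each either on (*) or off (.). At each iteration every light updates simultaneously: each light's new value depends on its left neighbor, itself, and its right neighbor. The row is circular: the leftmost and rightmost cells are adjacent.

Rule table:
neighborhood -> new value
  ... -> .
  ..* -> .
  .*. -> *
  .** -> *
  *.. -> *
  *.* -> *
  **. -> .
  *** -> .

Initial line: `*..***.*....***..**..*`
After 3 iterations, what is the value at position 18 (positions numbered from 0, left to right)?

.*.*..***...*..*.*.*.*
*****.*..*..**.*******
.....***.**.*.**......
position 18 holds .

.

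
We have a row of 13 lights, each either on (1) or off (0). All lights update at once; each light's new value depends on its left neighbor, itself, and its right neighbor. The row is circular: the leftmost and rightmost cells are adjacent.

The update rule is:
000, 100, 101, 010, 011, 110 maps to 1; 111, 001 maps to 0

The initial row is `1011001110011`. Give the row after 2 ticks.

1111101011010
1000111111111

1000111111111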